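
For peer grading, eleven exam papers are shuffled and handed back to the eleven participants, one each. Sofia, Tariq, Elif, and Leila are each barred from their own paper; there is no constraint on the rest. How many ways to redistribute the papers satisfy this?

Let A_j be the event that the j-th constrained one is fixed. By inclusion-exclusion over the 4 events:
Σ_{j=0}^{4} (-1)^j C(4,j)(11-j)!
= C(4,0)·11! - C(4,1)·10! + C(4,2)·9! - C(4,3)·8! + C(4,4)·7!
= 39916800 - 14515200 + 2177280 - 161280 + 5040
= 27422640

27422640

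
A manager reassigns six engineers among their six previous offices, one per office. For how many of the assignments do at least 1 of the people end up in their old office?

# with exactly i fixed is C(6,i)·!(6-i); sum over i=1..6:
  i=1: C(6,1)·!5 = 6·44 = 264
  i=2: C(6,2)·!4 = 15·9 = 135
  i=3: C(6,3)·!3 = 20·2 = 40
  i=4: C(6,4)·!2 = 15·1 = 15
  i=5: C(6,5)·!1 = 6·0 = 0
  i=6: C(6,6)·!0 = 1·1 = 1
Total = 455.

455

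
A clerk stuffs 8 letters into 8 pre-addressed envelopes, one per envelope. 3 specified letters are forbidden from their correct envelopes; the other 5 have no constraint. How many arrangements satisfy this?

27240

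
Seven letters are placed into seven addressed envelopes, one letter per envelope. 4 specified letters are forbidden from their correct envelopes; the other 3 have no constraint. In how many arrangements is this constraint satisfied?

Let A_j be the event that the j-th constrained one is fixed. By inclusion-exclusion over the 4 events:
Σ_{j=0}^{4} (-1)^j C(4,j)(7-j)!
= C(4,0)·7! - C(4,1)·6! + C(4,2)·5! - C(4,3)·4! + C(4,4)·3!
= 5040 - 2880 + 720 - 96 + 6
= 2790

2790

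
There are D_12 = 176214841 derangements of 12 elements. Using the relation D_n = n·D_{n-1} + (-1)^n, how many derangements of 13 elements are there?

2290792932

D_13 = 13·176214841 - 1 = 2290792932.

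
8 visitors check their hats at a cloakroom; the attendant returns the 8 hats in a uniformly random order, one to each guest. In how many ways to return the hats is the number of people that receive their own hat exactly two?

7420

Pick the 2 fixed positions: C(8,2) = 28 ways.
The other 6 form a derangement: !6 = 265.
Total: 28 × 265 = 7420.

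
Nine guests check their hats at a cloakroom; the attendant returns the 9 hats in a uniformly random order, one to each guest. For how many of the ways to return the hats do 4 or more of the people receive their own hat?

# with exactly i fixed is C(9,i)·!(9-i); sum over i=4..9:
  i=4: C(9,4)·!5 = 126·44 = 5544
  i=5: C(9,5)·!4 = 126·9 = 1134
  i=6: C(9,6)·!3 = 84·2 = 168
  i=7: C(9,7)·!2 = 36·1 = 36
  i=8: C(9,8)·!1 = 9·0 = 0
  i=9: C(9,9)·!0 = 1·1 = 1
Total = 6883.

6883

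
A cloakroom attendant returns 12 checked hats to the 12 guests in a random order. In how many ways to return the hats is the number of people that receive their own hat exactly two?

88107426

Choose which 2 of the 12 are fixed: C(12,2) = 66.
The remaining 10 must be deranged: !10 = 1334961.
Total: 66 × 1334961 = 88107426.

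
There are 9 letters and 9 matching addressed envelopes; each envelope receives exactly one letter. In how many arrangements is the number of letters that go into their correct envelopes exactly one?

133497

Choose which one of the 9 is fixed: C(9,1) = 9.
The other 8 form a derangement: !8 = 14833.
Total: 9 × 14833 = 133497.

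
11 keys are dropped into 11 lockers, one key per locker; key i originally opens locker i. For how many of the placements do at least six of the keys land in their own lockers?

# with exactly i fixed is C(11,i)·!(11-i); sum over i=6..11:
  i=6: C(11,6)·!5 = 462·44 = 20328
  i=7: C(11,7)·!4 = 330·9 = 2970
  i=8: C(11,8)·!3 = 165·2 = 330
  i=9: C(11,9)·!2 = 55·1 = 55
  i=10: C(11,10)·!1 = 11·0 = 0
  i=11: C(11,11)·!0 = 1·1 = 1
Total = 23684.

23684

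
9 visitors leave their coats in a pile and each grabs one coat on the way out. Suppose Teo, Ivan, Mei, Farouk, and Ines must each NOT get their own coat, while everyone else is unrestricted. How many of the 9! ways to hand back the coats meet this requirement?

Let A_j be the event that the j-th constrained one is fixed. By inclusion-exclusion over the 5 events:
Σ_{j=0}^{5} (-1)^j C(5,j)(9-j)!
= C(5,0)·9! - C(5,1)·8! + C(5,2)·7! - C(5,3)·6! + C(5,4)·5! - C(5,5)·4!
= 362880 - 201600 + 50400 - 7200 + 600 - 24
= 205056

205056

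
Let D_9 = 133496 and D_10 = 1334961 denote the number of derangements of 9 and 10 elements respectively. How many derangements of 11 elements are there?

D_11 = (11-1)·(D_10 + D_9) = 10·(1334961 + 133496) = 10·1468457 = 14684570.

14684570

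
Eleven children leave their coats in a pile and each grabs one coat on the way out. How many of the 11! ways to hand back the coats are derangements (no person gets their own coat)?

The number of derangements of 11 is !11 = Σ_{k=0}^{11} (-1)^k·11!/k!
= 11! - 11!/1! + 11!/2! - 11!/3! + 11!/4! - 11!/5! + 11!/6! - 11!/7! + 11!/8! - 11!/9! + 11!/10! - 11!/11!
= 39916800 - 39916800 + 19958400 - 6652800 + 1663200 - 332640 + 55440 - 7920 + 990 - 110 + 11 - 1
= 14684570

14684570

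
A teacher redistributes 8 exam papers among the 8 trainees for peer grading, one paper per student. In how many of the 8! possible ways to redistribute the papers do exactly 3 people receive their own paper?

2464

Pick the 3 fixed positions: C(8,3) = 56 ways.
The remaining 5 must be deranged: !5 = 44.
Total: 56 × 44 = 2464.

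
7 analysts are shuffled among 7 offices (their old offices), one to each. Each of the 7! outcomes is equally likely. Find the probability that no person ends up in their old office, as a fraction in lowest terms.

103/280

Favorable outcomes: !7 = 1854.
Total outcomes: 7! = 5040.
Probability = 1854/5040 = 103/280.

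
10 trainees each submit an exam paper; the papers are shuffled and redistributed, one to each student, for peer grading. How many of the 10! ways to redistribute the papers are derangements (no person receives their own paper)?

The number of derangements of 10 is !10 = Σ_{k=0}^{10} (-1)^k·10!/k!
= 10! - 10!/1! + 10!/2! - 10!/3! + 10!/4! - 10!/5! + 10!/6! - 10!/7! + 10!/8! - 10!/9! + 10!/10!
= 3628800 - 3628800 + 1814400 - 604800 + 151200 - 30240 + 5040 - 720 + 90 - 10 + 1
= 1334961

1334961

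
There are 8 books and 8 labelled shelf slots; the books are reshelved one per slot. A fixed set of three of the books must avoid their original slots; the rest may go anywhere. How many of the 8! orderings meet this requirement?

27240

Let A_j be the event that the j-th constrained one is fixed. By inclusion-exclusion over the 3 events:
Σ_{j=0}^{3} (-1)^j C(3,j)(8-j)!
= C(3,0)·8! - C(3,1)·7! + C(3,2)·6! - C(3,3)·5!
= 40320 - 15120 + 2160 - 120
= 27240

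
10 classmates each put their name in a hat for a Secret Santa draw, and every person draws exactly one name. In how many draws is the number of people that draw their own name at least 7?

286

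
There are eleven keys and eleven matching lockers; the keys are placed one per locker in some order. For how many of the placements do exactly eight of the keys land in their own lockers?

Choose which 8 of the 11 are fixed: C(11,8) = 165.
The remaining 3 must be deranged: !3 = 2.
Total: 165 × 2 = 330.

330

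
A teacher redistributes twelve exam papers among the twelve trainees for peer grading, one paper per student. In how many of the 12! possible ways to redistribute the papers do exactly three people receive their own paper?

29369120

Pick the 3 fixed positions: C(12,3) = 220 ways.
The other 9 form a derangement: !9 = 133496.
Total: 220 × 133496 = 29369120.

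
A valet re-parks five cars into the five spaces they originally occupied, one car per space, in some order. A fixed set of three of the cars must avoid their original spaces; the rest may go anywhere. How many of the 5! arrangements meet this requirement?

64

Inclusion-exclusion on the 3 forbidden self-matches:
Σ_{j=0}^{3} (-1)^j C(3,j)(5-j)!
= C(3,0)·5! - C(3,1)·4! + C(3,2)·3! - C(3,3)·2!
= 120 - 72 + 18 - 2
= 64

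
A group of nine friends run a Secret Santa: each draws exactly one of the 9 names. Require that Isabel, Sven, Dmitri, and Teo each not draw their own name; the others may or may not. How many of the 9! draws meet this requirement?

229080

Inclusion-exclusion on the 4 forbidden self-matches:
Σ_{j=0}^{4} (-1)^j C(4,j)(9-j)!
= C(4,0)·9! - C(4,1)·8! + C(4,2)·7! - C(4,3)·6! + C(4,4)·5!
= 362880 - 161280 + 30240 - 2880 + 120
= 229080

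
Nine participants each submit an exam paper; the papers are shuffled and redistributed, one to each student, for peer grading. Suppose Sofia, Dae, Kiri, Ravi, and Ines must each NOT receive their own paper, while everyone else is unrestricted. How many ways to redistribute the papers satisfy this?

205056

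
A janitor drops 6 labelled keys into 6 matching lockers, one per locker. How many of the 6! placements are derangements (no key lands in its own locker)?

265

Use !n = n·!(n-1) + (-1)^n.
!6 = 6·44 + 1 = 265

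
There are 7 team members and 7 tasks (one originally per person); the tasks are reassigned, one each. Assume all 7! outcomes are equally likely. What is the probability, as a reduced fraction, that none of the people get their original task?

103/280

Favorable outcomes: !7 = 1854.
Total outcomes: 7! = 5040.
Probability = 1854/5040 = 103/280.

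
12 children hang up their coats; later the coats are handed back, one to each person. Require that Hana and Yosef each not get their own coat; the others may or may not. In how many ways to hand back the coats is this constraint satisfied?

Inclusion-exclusion on the 2 forbidden self-matches:
Σ_{j=0}^{2} (-1)^j C(2,j)(12-j)!
= C(2,0)·12! - C(2,1)·11! + C(2,2)·10!
= 479001600 - 79833600 + 3628800
= 402796800

402796800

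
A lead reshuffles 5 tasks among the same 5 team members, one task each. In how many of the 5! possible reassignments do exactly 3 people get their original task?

Pick the 3 fixed positions: C(5,3) = 10 ways.
The remaining 2 must be deranged: !2 = 1.
Total: 10 × 1 = 10.

10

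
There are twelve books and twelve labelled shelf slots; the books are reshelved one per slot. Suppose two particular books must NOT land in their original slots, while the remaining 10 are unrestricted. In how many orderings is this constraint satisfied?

Inclusion-exclusion on the 2 forbidden self-matches:
Σ_{j=0}^{2} (-1)^j C(2,j)(12-j)!
= C(2,0)·12! - C(2,1)·11! + C(2,2)·10!
= 479001600 - 79833600 + 3628800
= 402796800

402796800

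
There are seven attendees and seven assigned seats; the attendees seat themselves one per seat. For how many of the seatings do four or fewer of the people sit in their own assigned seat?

5018

# with exactly i fixed is C(7,i)·!(7-i); sum over i=0..4:
  i=0: C(7,0)·!7 = 1·1854 = 1854
  i=1: C(7,1)·!6 = 7·265 = 1855
  i=2: C(7,2)·!5 = 21·44 = 924
  i=3: C(7,3)·!4 = 35·9 = 315
  i=4: C(7,4)·!3 = 35·2 = 70
Total = 5018.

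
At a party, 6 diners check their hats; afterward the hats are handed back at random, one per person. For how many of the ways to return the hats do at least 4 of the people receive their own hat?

16

Sum C(6,i)·!(6-i) for i = 4..6:
  i=4: C(6,4)·!2 = 15·1 = 15
  i=5: C(6,5)·!1 = 6·0 = 0
  i=6: C(6,6)·!0 = 1·1 = 1
Total = 16.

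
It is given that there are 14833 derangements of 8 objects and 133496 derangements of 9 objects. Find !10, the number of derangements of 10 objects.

1334961

!10 = (10-1)·(!9 + !8) = 9·(133496 + 14833) = 9·148329 = 1334961.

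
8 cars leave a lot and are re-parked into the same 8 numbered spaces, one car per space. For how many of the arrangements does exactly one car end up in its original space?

14832

Pick the single fixed position: C(8,1) = 8 ways.
The other 7 form a derangement: !7 = 1854.
Total: 8 × 1854 = 14832.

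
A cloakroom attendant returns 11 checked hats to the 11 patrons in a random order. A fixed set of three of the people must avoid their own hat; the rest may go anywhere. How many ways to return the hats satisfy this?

Let A_j be the event that the j-th constrained one is fixed. By inclusion-exclusion over the 3 events:
Σ_{j=0}^{3} (-1)^j C(3,j)(11-j)!
= C(3,0)·11! - C(3,1)·10! + C(3,2)·9! - C(3,3)·8!
= 39916800 - 10886400 + 1088640 - 40320
= 30078720

30078720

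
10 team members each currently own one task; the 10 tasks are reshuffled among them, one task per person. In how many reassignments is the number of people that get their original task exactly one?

1334960

Pick the single fixed position: C(10,1) = 10 ways.
The remaining 9 must be deranged: !9 = 133496.
Total: 10 × 133496 = 1334960.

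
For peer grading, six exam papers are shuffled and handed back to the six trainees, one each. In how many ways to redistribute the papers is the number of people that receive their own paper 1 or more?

455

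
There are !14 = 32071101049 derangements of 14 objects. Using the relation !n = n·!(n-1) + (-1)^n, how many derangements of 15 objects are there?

!15 = 15·32071101049 - 1 = 481066515734.

481066515734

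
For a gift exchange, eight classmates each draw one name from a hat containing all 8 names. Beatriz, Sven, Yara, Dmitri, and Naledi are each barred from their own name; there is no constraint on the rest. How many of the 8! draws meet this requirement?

21234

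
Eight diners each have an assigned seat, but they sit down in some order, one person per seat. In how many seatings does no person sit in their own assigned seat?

14833

Recurrence: !8 = 7·(!7 + !6).
!8 = 7·(1854 + 265) = 7·2119 = 14833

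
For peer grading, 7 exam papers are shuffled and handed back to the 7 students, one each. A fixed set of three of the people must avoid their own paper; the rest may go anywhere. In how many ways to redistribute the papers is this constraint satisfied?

Inclusion-exclusion on the 3 forbidden self-matches:
Σ_{j=0}^{3} (-1)^j C(3,j)(7-j)!
= C(3,0)·7! - C(3,1)·6! + C(3,2)·5! - C(3,3)·4!
= 5040 - 2160 + 360 - 24
= 3216

3216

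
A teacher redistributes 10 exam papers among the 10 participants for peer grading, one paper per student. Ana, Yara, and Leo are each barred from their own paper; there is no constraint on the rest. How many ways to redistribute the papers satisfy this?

Let A_j be the event that the j-th constrained one is fixed. By inclusion-exclusion over the 3 events:
Σ_{j=0}^{3} (-1)^j C(3,j)(10-j)!
= C(3,0)·10! - C(3,1)·9! + C(3,2)·8! - C(3,3)·7!
= 3628800 - 1088640 + 120960 - 5040
= 2656080

2656080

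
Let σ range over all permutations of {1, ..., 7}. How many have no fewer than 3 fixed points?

# with exactly i fixed is C(7,i)·!(7-i); sum over i=3..7:
  i=3: C(7,3)·!4 = 35·9 = 315
  i=4: C(7,4)·!3 = 35·2 = 70
  i=5: C(7,5)·!2 = 21·1 = 21
  i=6: C(7,6)·!1 = 7·0 = 0
  i=7: C(7,7)·!0 = 1·1 = 1
Total = 407.

407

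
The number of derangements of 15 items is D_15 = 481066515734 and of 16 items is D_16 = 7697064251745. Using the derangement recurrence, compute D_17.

130850092279664

D_17 = (17-1)·(D_16 + D_15) = 16·(7697064251745 + 481066515734) = 16·8178130767479 = 130850092279664.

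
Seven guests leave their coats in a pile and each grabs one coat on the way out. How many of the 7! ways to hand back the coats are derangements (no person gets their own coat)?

1854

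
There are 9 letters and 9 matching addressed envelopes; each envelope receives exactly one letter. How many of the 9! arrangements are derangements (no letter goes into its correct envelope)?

133496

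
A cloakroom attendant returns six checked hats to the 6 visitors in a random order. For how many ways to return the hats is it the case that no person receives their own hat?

265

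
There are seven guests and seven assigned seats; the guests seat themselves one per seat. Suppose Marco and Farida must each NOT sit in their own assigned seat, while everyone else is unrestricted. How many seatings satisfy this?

3720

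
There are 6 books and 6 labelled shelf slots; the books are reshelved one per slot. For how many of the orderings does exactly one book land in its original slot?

264

Choose which one of the 6 is fixed: C(6,1) = 6.
The remaining 5 must be deranged: !5 = 44.
Total: 6 × 44 = 264.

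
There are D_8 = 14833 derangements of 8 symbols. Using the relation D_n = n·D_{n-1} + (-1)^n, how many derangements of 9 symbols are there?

133496

D_9 = 9·14833 - 1 = 133496.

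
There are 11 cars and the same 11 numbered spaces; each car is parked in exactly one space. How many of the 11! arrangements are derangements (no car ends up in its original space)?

By inclusion-exclusion, !11 = Σ (-1)^k · 11!/k! for k=0..11
= 11! - 11!/1! + 11!/2! - 11!/3! + 11!/4! - 11!/5! + 11!/6! - 11!/7! + 11!/8! - 11!/9! + 11!/10! - 11!/11!
= 39916800 - 39916800 + 19958400 - 6652800 + 1663200 - 332640 + 55440 - 7920 + 990 - 110 + 11 - 1
= 14684570

14684570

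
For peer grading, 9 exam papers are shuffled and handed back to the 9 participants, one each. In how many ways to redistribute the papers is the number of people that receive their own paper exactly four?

Choose which 4 of the 9 are fixed: C(9,4) = 126.
The other 5 form a derangement: !5 = 44.
Total: 126 × 44 = 5544.

5544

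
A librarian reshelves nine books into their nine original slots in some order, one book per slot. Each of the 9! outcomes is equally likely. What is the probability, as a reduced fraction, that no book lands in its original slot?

16687/45360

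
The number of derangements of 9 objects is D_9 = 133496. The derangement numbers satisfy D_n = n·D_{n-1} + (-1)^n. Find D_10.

1334961

D_10 = 10·133496 + 1 = 1334961.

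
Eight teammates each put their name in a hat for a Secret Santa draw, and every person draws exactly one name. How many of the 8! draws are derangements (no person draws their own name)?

14833

The number of derangements of 8 is !8 = Σ_{k=0}^{8} (-1)^k·8!/k!
= 8! - 8!/1! + 8!/2! - 8!/3! + 8!/4! - 8!/5! + 8!/6! - 8!/7! + 8!/8!
= 40320 - 40320 + 20160 - 6720 + 1680 - 336 + 56 - 8 + 1
= 14833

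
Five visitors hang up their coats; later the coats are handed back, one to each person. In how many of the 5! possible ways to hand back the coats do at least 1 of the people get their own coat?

76

# with exactly i fixed is C(5,i)·!(5-i); sum over i=1..5:
  i=1: C(5,1)·!4 = 5·9 = 45
  i=2: C(5,2)·!3 = 10·2 = 20
  i=3: C(5,3)·!2 = 10·1 = 10
  i=4: C(5,4)·!1 = 5·0 = 0
  i=5: C(5,5)·!0 = 1·1 = 1
Total = 76.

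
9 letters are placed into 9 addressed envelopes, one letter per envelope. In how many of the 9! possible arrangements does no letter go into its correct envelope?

133496

Use !n = n·!(n-1) + (-1)^n.
!9 = 9·14833 - 1 = 133496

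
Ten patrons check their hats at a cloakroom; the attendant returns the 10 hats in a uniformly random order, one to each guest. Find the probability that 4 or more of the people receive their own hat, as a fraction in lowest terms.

34457/1814400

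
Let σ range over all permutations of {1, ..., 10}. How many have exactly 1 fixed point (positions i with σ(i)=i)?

1334960

Choose which one of the 10 is fixed: C(10,1) = 10.
The other 9 form a derangement: !9 = 133496.
Total: 10 × 133496 = 1334960.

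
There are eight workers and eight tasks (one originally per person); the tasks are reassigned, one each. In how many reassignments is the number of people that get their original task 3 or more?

3235

# with exactly i fixed is C(8,i)·!(8-i); sum over i=3..8:
  i=3: C(8,3)·!5 = 56·44 = 2464
  i=4: C(8,4)·!4 = 70·9 = 630
  i=5: C(8,5)·!3 = 56·2 = 112
  i=6: C(8,6)·!2 = 28·1 = 28
  i=7: C(8,7)·!1 = 8·0 = 0
  i=8: C(8,8)·!0 = 1·1 = 1
Total = 3235.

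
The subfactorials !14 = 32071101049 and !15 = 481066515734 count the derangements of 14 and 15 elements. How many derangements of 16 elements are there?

7697064251745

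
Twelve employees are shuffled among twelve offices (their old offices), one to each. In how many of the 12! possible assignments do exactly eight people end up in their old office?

4455

Pick the 8 fixed positions: C(12,8) = 495 ways.
The other 4 form a derangement: !4 = 9.
Total: 495 × 9 = 4455.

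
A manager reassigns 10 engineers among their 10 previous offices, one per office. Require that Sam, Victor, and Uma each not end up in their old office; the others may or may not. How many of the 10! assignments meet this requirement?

Inclusion-exclusion on the 3 forbidden self-matches:
Σ_{j=0}^{3} (-1)^j C(3,j)(10-j)!
= C(3,0)·10! - C(3,1)·9! + C(3,2)·8! - C(3,3)·7!
= 3628800 - 1088640 + 120960 - 5040
= 2656080

2656080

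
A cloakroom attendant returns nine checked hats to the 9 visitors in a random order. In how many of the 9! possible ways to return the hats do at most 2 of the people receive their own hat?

333737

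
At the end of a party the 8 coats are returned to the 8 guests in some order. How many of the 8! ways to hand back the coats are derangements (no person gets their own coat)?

14833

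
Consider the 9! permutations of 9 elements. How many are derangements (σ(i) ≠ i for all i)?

133496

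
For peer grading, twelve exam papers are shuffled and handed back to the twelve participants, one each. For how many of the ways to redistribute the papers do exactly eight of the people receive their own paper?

Choose which 8 of the 12 are fixed: C(12,8) = 495.
The other 4 form a derangement: !4 = 9.
Total: 495 × 9 = 4455.

4455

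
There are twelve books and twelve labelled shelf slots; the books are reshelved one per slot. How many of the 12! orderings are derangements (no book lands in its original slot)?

176214841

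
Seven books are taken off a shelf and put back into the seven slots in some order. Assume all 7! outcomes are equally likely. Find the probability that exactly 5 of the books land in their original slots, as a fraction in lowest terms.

1/240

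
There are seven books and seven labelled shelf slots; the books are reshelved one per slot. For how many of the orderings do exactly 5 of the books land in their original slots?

Pick the 5 fixed positions: C(7,5) = 21 ways.
The other 2 form a derangement: !2 = 1.
Total: 21 × 1 = 21.

21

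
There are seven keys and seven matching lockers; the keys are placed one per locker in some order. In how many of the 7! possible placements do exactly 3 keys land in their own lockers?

Pick the 3 fixed positions: C(7,3) = 35 ways.
The remaining 4 must be deranged: !4 = 9.
Total: 35 × 9 = 315.

315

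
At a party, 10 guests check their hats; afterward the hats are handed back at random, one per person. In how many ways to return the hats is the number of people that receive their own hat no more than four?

3615536

# with exactly i fixed is C(10,i)·!(10-i); sum over i=0..4:
  i=0: C(10,0)·!10 = 1·1334961 = 1334961
  i=1: C(10,1)·!9 = 10·133496 = 1334960
  i=2: C(10,2)·!8 = 45·14833 = 667485
  i=3: C(10,3)·!7 = 120·1854 = 222480
  i=4: C(10,4)·!6 = 210·265 = 55650
Total = 3615536.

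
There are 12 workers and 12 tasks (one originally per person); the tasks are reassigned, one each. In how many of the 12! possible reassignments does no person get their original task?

Use !n = (n-1)(!(n-1) + !(n-2)).
!12 = 11·(14684570 + 1334961) = 11·16019531 = 176214841

176214841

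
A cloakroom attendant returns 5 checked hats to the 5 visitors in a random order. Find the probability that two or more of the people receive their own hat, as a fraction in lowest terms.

31/120

Favorable outcomes: Σ_{i≥2} C(5,i)·!(5-i) = 10·2 + 10·1 + 5·0 + 1·1 = 31.
Total outcomes: 5! = 120.
Probability = 31/120 = 31/120.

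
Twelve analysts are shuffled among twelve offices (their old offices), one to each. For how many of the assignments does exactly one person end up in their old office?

Choose which one of the 12 is fixed: C(12,1) = 12.
The other 11 form a derangement: !11 = 14684570.
Total: 12 × 14684570 = 176214840.

176214840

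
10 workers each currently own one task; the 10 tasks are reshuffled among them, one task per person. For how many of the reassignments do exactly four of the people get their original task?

Choose which 4 of the 10 are fixed: C(10,4) = 210.
The other 6 form a derangement: !6 = 265.
Total: 210 × 265 = 55650.

55650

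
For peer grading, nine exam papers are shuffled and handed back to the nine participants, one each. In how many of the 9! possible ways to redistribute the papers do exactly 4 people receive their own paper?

Choose which 4 of the 9 are fixed: C(9,4) = 126.
The remaining 5 must be deranged: !5 = 44.
Total: 126 × 44 = 5544.

5544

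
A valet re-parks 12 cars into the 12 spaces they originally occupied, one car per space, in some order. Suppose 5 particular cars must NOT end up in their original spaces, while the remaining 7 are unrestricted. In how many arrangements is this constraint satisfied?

Inclusion-exclusion on the 5 forbidden self-matches:
Σ_{j=0}^{5} (-1)^j C(5,j)(12-j)!
= C(5,0)·12! - C(5,1)·11! + C(5,2)·10! - C(5,3)·9! + C(5,4)·8! - C(5,5)·7!
= 479001600 - 199584000 + 36288000 - 3628800 + 201600 - 5040
= 312273360

312273360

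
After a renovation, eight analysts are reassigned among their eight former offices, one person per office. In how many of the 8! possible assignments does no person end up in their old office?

14833

Recurrence: !8 = 8·!7 + (-1)^8.
!8 = 8·1854 + 1 = 14833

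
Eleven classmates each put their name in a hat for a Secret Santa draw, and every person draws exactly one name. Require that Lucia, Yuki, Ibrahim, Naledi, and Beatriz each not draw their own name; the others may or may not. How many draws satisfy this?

Inclusion-exclusion on the 5 forbidden self-matches:
Σ_{j=0}^{5} (-1)^j C(5,j)(11-j)!
= C(5,0)·11! - C(5,1)·10! + C(5,2)·9! - C(5,3)·8! + C(5,4)·7! - C(5,5)·6!
= 39916800 - 18144000 + 3628800 - 403200 + 25200 - 720
= 25022880

25022880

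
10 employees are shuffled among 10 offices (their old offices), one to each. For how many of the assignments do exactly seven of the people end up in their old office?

Choose which 7 of the 10 are fixed: C(10,7) = 120.
The other 3 form a derangement: !3 = 2.
Total: 120 × 2 = 240.

240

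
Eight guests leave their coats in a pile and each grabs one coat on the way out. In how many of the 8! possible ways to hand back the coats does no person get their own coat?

Use !n = n·!(n-1) + (-1)^n.
!8 = 8·1854 + 1 = 14833

14833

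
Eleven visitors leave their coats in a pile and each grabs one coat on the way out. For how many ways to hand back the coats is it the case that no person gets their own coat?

14684570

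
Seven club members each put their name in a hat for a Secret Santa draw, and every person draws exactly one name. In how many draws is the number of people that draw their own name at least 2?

1331

# with exactly i fixed is C(7,i)·!(7-i); sum over i=2..7:
  i=2: C(7,2)·!5 = 21·44 = 924
  i=3: C(7,3)·!4 = 35·9 = 315
  i=4: C(7,4)·!3 = 35·2 = 70
  i=5: C(7,5)·!2 = 21·1 = 21
  i=6: C(7,6)·!1 = 7·0 = 0
  i=7: C(7,7)·!0 = 1·1 = 1
Total = 1331.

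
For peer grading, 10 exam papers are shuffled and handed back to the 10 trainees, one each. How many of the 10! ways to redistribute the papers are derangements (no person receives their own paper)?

1334961

By inclusion-exclusion, !10 = Σ (-1)^k · 10!/k! for k=0..10
= 10! - 10!/1! + 10!/2! - 10!/3! + 10!/4! - 10!/5! + 10!/6! - 10!/7! + 10!/8! - 10!/9! + 10!/10!
= 3628800 - 3628800 + 1814400 - 604800 + 151200 - 30240 + 5040 - 720 + 90 - 10 + 1
= 1334961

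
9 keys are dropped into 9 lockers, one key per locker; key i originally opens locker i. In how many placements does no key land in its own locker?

!9 is the nearest integer to 9!/e.
9! = 362880, and 362880/e ≈ 133496.09, so !9 = 133496.

133496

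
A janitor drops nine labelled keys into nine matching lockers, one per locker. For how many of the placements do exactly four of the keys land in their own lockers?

5544

Pick the 4 fixed positions: C(9,4) = 126 ways.
The other 5 form a derangement: !5 = 44.
Total: 126 × 44 = 5544.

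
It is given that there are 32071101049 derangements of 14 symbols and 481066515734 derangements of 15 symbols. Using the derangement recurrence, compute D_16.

7697064251745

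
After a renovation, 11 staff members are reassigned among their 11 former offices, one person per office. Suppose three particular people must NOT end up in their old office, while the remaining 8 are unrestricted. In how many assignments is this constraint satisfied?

Inclusion-exclusion on the 3 forbidden self-matches:
Σ_{j=0}^{3} (-1)^j C(3,j)(11-j)!
= C(3,0)·11! - C(3,1)·10! + C(3,2)·9! - C(3,3)·8!
= 39916800 - 10886400 + 1088640 - 40320
= 30078720

30078720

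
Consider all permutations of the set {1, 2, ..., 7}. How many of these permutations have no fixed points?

1854

!7 is the nearest integer to 7!/e.
7! = 5040, and 5040/e ≈ 1854.11, so !7 = 1854.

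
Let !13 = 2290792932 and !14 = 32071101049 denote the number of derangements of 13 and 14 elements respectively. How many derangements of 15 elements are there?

!15 = (15-1)·(!14 + !13) = 14·(32071101049 + 2290792932) = 14·34361893981 = 481066515734.

481066515734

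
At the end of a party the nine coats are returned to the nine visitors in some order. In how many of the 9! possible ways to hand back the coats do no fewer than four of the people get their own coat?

6883

Sum C(9,i)·!(9-i) for i = 4..9:
  i=4: C(9,4)·!5 = 126·44 = 5544
  i=5: C(9,5)·!4 = 126·9 = 1134
  i=6: C(9,6)·!3 = 84·2 = 168
  i=7: C(9,7)·!2 = 36·1 = 36
  i=8: C(9,8)·!1 = 9·0 = 0
  i=9: C(9,9)·!0 = 1·1 = 1
Total = 6883.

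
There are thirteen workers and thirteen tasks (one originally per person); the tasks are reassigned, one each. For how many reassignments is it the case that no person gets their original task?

2290792932

The number of derangements of 13 is !13 = Σ_{k=0}^{13} (-1)^k·13!/k!
= 13! - 13!/1! + 13!/2! - 13!/3! + 13!/4! - 13!/5! + 13!/6! - 13!/7! + 13!/8! - 13!/9! + 13!/10! - 13!/11! + 13!/12! - 13!/13!
= 6227020800 - 6227020800 + 3113510400 - 1037836800 + 259459200 - 51891840 + 8648640 - 1235520 + 154440 - 17160 + 1716 - 156 + 13 - 1
= 2290792932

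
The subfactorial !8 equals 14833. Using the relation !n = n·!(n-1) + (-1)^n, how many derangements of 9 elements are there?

133496

!9 = 9·14833 - 1 = 133496.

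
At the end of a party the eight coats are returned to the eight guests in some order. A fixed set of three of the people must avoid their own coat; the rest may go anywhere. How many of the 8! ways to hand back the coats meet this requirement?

27240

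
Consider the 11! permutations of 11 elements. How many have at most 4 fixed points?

39770686

Sum C(11,i)·!(11-i) for i = 0..4:
  i=0: C(11,0)·!11 = 1·14684570 = 14684570
  i=1: C(11,1)·!10 = 11·1334961 = 14684571
  i=2: C(11,2)·!9 = 55·133496 = 7342280
  i=3: C(11,3)·!8 = 165·14833 = 2447445
  i=4: C(11,4)·!7 = 330·1854 = 611820
Total = 39770686.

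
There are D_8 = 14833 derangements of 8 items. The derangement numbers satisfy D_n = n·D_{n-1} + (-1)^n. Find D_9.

D_9 = 9·14833 - 1 = 133496.

133496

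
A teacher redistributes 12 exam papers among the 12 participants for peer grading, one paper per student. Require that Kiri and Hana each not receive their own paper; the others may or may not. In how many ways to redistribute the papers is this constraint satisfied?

402796800

Inclusion-exclusion on the 2 forbidden self-matches:
Σ_{j=0}^{2} (-1)^j C(2,j)(12-j)!
= C(2,0)·12! - C(2,1)·11! + C(2,2)·10!
= 479001600 - 79833600 + 3628800
= 402796800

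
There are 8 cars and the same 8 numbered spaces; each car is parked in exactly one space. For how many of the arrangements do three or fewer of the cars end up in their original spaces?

# with exactly i fixed is C(8,i)·!(8-i); sum over i=0..3:
  i=0: C(8,0)·!8 = 1·14833 = 14833
  i=1: C(8,1)·!7 = 8·1854 = 14832
  i=2: C(8,2)·!6 = 28·265 = 7420
  i=3: C(8,3)·!5 = 56·44 = 2464
Total = 39549.

39549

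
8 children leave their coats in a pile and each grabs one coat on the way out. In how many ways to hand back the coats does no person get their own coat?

14833

!8 = 8! · Σ_{k=0}^{8} (-1)^k/k!
= 8! - 8!/1! + 8!/2! - 8!/3! + 8!/4! - 8!/5! + 8!/6! - 8!/7! + 8!/8!
= 40320 - 40320 + 20160 - 6720 + 1680 - 336 + 56 - 8 + 1
= 14833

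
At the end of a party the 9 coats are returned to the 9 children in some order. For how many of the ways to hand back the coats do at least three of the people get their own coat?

29143

# with exactly i fixed is C(9,i)·!(9-i); sum over i=3..9:
  i=3: C(9,3)·!6 = 84·265 = 22260
  i=4: C(9,4)·!5 = 126·44 = 5544
  i=5: C(9,5)·!4 = 126·9 = 1134
  i=6: C(9,6)·!3 = 84·2 = 168
  i=7: C(9,7)·!2 = 36·1 = 36
  i=8: C(9,8)·!1 = 9·0 = 0
  i=9: C(9,9)·!0 = 1·1 = 1
Total = 29143.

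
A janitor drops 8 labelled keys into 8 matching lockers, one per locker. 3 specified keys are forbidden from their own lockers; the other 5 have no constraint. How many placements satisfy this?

27240

Let A_j be the event that the j-th constrained one is fixed. By inclusion-exclusion over the 3 events:
Σ_{j=0}^{3} (-1)^j C(3,j)(8-j)!
= C(3,0)·8! - C(3,1)·7! + C(3,2)·6! - C(3,3)·5!
= 40320 - 15120 + 2160 - 120
= 27240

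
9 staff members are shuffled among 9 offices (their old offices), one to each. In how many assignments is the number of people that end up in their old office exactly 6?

Choose which 6 of the 9 are fixed: C(9,6) = 84.
The remaining 3 must be deranged: !3 = 2.
Total: 84 × 2 = 168.

168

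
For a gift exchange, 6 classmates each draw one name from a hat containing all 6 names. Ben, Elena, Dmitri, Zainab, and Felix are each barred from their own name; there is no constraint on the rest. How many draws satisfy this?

Inclusion-exclusion on the 5 forbidden self-matches:
Σ_{j=0}^{5} (-1)^j C(5,j)(6-j)!
= C(5,0)·6! - C(5,1)·5! + C(5,2)·4! - C(5,3)·3! + C(5,4)·2! - C(5,5)·1!
= 720 - 600 + 240 - 60 + 10 - 1
= 309

309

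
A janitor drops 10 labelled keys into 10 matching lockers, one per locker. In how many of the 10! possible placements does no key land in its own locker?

!10 is the nearest integer to 10!/e.
10! = 3628800, and 3628800/e ≈ 1334960.92, so !10 = 1334961.

1334961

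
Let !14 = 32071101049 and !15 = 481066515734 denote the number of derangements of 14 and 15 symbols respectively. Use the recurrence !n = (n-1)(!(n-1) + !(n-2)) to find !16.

!16 = (16-1)·(!15 + !14) = 15·(481066515734 + 32071101049) = 15·513137616783 = 7697064251745.

7697064251745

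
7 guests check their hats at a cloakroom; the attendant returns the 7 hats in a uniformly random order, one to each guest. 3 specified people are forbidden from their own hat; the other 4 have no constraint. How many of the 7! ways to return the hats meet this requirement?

3216

Inclusion-exclusion on the 3 forbidden self-matches:
Σ_{j=0}^{3} (-1)^j C(3,j)(7-j)!
= C(3,0)·7! - C(3,1)·6! + C(3,2)·5! - C(3,3)·4!
= 5040 - 2160 + 360 - 24
= 3216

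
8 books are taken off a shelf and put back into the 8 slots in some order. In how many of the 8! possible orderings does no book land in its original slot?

14833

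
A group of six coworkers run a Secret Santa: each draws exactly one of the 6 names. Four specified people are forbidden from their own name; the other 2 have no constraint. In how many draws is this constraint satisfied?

Inclusion-exclusion on the 4 forbidden self-matches:
Σ_{j=0}^{4} (-1)^j C(4,j)(6-j)!
= C(4,0)·6! - C(4,1)·5! + C(4,2)·4! - C(4,3)·3! + C(4,4)·2!
= 720 - 480 + 144 - 24 + 2
= 362

362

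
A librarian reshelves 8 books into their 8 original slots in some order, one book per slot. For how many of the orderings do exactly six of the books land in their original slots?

28

Choose which 6 of the 8 are fixed: C(8,6) = 28.
The remaining 2 must be deranged: !2 = 1.
Total: 28 × 1 = 28.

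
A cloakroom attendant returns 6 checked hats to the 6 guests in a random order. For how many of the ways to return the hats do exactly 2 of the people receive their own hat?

Choose which 2 of the 6 are fixed: C(6,2) = 15.
The remaining 4 must be deranged: !4 = 9.
Total: 15 × 9 = 135.

135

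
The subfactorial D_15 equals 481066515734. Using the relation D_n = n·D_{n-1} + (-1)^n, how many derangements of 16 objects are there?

7697064251745

D_16 = 16·481066515734 + 1 = 7697064251745.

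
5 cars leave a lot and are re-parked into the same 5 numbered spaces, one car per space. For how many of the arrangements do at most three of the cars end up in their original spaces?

Sum C(5,i)·!(5-i) for i = 0..3:
  i=0: C(5,0)·!5 = 1·44 = 44
  i=1: C(5,1)·!4 = 5·9 = 45
  i=2: C(5,2)·!3 = 10·2 = 20
  i=3: C(5,3)·!2 = 10·1 = 10
Total = 119.

119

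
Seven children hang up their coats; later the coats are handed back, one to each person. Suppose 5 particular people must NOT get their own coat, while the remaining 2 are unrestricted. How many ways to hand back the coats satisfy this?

2428

Let A_j be the event that the j-th constrained one is fixed. By inclusion-exclusion over the 5 events:
Σ_{j=0}^{5} (-1)^j C(5,j)(7-j)!
= C(5,0)·7! - C(5,1)·6! + C(5,2)·5! - C(5,3)·4! + C(5,4)·3! - C(5,5)·2!
= 5040 - 3600 + 1200 - 240 + 30 - 2
= 2428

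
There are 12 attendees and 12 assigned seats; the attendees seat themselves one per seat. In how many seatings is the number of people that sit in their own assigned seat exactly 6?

244860

Choose which 6 of the 12 are fixed: C(12,6) = 924.
The other 6 form a derangement: !6 = 265.
Total: 924 × 265 = 244860.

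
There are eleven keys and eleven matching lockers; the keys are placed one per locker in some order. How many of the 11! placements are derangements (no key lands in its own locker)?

By inclusion-exclusion, !11 = Σ (-1)^k · 11!/k! for k=0..11
= 11! - 11!/1! + 11!/2! - 11!/3! + 11!/4! - 11!/5! + 11!/6! - 11!/7! + 11!/8! - 11!/9! + 11!/10! - 11!/11!
= 39916800 - 39916800 + 19958400 - 6652800 + 1663200 - 332640 + 55440 - 7920 + 990 - 110 + 11 - 1
= 14684570

14684570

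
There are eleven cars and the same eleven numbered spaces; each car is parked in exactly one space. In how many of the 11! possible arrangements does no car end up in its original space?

!11 = 11! · Σ_{k=0}^{11} (-1)^k/k!
= 11! - 11!/1! + 11!/2! - 11!/3! + 11!/4! - 11!/5! + 11!/6! - 11!/7! + 11!/8! - 11!/9! + 11!/10! - 11!/11!
= 39916800 - 39916800 + 19958400 - 6652800 + 1663200 - 332640 + 55440 - 7920 + 990 - 110 + 11 - 1
= 14684570

14684570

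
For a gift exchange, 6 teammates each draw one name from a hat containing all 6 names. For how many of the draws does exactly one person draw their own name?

264

Choose which one of the 6 is fixed: C(6,1) = 6.
The remaining 5 must be deranged: !5 = 44.
Total: 6 × 44 = 264.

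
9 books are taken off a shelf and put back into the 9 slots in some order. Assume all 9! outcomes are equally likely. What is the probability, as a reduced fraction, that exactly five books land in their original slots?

Favorable outcomes: C(9,5)·!4 = 126·9 = 1134.
Total outcomes: 9! = 362880.
Probability = 1134/362880 = 1/320.

1/320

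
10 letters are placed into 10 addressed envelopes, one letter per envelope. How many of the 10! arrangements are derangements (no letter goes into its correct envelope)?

1334961

Use !n = n·!(n-1) + (-1)^n.
!10 = 10·133496 + 1 = 1334961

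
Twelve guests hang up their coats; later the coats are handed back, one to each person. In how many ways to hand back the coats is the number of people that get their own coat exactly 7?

34848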